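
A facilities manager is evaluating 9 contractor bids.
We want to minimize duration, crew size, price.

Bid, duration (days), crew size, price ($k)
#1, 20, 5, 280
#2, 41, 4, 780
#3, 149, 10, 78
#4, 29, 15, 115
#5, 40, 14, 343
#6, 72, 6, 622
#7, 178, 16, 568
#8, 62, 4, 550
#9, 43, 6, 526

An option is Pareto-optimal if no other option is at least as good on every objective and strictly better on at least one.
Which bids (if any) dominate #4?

none

#1: worse on price (280 vs 115).
#2: worse on duration (41 vs 29).
#3: worse on duration (149 vs 29).
#5: worse on duration (40 vs 29).
#6: worse on duration (72 vs 29).
#7: worse on duration (178 vs 29).
#8: worse on duration (62 vs 29).
#9: worse on duration (43 vs 29).
No option dominates #4.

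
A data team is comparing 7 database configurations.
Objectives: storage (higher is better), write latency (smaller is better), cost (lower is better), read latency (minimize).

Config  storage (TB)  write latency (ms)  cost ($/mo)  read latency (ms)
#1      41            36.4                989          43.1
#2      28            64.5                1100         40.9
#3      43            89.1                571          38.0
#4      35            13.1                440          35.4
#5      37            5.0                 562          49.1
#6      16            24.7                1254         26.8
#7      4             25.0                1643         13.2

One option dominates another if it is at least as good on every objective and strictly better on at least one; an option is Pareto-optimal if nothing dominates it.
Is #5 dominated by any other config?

#1: worse on write latency (36.4 vs 5.0).
#2: worse on storage (28 vs 37).
#3: worse on write latency (89.1 vs 5.0).
#4: worse on storage (35 vs 37).
#6: worse on storage (16 vs 37).
#7: worse on storage (4 vs 37).
No option is at least as good as #5 on every objective and strictly better on one.

No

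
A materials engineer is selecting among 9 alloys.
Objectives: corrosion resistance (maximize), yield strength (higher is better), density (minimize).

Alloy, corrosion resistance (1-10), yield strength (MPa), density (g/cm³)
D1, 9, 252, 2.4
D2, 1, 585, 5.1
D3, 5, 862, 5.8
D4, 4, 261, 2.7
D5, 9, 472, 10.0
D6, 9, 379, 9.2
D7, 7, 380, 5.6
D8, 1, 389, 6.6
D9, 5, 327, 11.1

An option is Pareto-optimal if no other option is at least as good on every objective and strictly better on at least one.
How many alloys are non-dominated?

D1: not dominated (best density).
D2: not dominated.
D3: not dominated (best yield strength).
D4: not dominated.
D5: not dominated.
D6: not dominated.
D7: not dominated.
D8: dominated by D2 (corrosion resistance 1≥1, yield strength 585≥389, density 5.1≤6.6).
D9: dominated by D3 (corrosion resistance 5≥5, yield strength 862≥327, density 5.8≤11.1).
Pareto-optimal: D1, D2, D3, D4, D5, D6, D7 → 7.

7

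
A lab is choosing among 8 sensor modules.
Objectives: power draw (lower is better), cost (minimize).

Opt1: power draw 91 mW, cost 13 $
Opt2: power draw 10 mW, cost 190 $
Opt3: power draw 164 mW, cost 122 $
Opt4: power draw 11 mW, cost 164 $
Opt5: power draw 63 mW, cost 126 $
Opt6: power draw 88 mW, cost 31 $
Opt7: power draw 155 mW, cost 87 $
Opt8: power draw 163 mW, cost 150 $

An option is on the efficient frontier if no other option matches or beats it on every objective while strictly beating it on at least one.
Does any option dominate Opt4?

No

Opt1: worse on power draw (91 vs 11).
Opt2: worse on cost (190 vs 164).
Opt3: worse on power draw (164 vs 11).
Opt5: worse on power draw (63 vs 11).
Opt6: worse on power draw (88 vs 11).
Opt7: worse on power draw (155 vs 11).
Opt8: worse on power draw (163 vs 11).
No option is at least as good as Opt4 on every objective and strictly better on one.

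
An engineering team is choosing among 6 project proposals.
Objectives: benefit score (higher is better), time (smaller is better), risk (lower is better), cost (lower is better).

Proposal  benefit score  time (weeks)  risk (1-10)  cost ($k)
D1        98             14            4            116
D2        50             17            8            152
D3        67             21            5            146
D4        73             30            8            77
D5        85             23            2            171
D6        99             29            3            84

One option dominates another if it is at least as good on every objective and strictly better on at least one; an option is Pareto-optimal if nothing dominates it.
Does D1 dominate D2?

D1 vs D2: benefit score 98≥50, time 14≤17, risk 4≤8, cost 116≤152 — D1 is at least as good on every objective with at least one strict improvement.

Yes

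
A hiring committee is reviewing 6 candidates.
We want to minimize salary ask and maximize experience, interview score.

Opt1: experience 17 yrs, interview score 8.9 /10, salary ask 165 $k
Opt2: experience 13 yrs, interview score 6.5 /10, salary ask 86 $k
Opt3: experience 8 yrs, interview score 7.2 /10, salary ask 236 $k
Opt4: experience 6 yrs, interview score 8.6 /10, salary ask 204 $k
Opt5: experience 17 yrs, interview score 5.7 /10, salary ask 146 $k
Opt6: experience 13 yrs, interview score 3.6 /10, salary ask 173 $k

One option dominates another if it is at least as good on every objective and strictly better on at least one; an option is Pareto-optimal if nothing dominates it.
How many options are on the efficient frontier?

Opt1: not dominated (best interview score).
Opt2: not dominated (best salary ask).
Opt3: dominated by Opt1 (experience 17≥8, interview score 8.9≥7.2, salary ask 165≤236).
Opt4: dominated by Opt1 (experience 17≥6, interview score 8.9≥8.6, salary ask 165≤204).
Opt5: not dominated.
Opt6: dominated by Opt1 (experience 17≥13, interview score 8.9≥3.6, salary ask 165≤173).
Pareto-optimal: Opt1, Opt2, Opt5 → 3.

3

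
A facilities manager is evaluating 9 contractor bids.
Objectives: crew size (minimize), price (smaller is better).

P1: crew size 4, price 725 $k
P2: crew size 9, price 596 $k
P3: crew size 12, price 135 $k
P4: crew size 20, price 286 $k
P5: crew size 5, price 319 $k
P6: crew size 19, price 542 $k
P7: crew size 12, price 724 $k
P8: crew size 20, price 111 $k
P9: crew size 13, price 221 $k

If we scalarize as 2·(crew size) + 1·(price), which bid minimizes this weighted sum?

P8

P1: 2·4 + 1·725 = 733
P2: 2·9 + 1·596 = 614
P3: 2·12 + 1·135 = 159
P4: 2·20 + 1·286 = 326
P5: 2·5 + 1·319 = 329
P6: 2·19 + 1·542 = 580
P7: 2·12 + 1·724 = 748
P8: 2·20 + 1·111 = 151
P9: 2·13 + 1·221 = 247
Lowest: P8 at 151.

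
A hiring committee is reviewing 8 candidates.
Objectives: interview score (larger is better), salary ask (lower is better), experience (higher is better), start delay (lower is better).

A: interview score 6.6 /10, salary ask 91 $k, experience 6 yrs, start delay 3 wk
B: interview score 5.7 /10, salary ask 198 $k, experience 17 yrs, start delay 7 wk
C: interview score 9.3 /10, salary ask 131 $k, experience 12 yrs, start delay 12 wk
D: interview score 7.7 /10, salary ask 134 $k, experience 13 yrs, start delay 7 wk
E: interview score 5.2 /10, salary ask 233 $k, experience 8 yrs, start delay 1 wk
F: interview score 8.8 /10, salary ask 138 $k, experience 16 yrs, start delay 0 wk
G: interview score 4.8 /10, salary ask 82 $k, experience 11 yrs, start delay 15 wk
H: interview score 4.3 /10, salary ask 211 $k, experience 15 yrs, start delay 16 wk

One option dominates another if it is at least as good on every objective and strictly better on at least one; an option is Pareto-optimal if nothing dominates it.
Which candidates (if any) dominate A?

B: worse on interview score (5.7 vs 6.6).
C: worse on salary ask (131 vs 91).
D: worse on salary ask (134 vs 91).
E: worse on interview score (5.2 vs 6.6).
F: worse on salary ask (138 vs 91).
G: worse on interview score (4.8 vs 6.6).
H: worse on interview score (4.3 vs 6.6).
No option dominates A.

none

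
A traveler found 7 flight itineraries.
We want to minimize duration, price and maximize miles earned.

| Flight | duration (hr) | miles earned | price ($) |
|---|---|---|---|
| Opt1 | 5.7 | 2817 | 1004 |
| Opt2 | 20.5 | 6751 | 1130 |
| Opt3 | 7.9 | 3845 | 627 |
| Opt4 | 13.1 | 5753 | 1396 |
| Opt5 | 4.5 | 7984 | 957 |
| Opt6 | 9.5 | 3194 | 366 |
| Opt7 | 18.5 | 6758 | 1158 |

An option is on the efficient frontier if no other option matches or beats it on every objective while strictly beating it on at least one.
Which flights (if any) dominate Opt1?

Opt5

Opt5: duration 4.5≤5.7, miles earned 7984≥2817, price 957≤1004 — dominates Opt1.
Others (Opt2, Opt3, Opt4, Opt6, Opt7) are each worse than Opt1 on at least one objective.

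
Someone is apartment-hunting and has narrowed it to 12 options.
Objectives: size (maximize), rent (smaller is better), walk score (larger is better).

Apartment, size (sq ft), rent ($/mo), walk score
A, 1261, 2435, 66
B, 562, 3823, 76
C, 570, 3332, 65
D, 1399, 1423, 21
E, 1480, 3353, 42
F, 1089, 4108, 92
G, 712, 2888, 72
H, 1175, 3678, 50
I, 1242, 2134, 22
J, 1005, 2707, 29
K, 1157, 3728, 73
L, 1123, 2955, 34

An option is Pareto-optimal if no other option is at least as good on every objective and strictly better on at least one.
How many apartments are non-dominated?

8

A: not dominated.
B: not dominated.
C: dominated by A (size 1261≥570, rent 2435≤3332, walk score 66≥65).
D: not dominated (best rent).
E: not dominated (best size).
F: not dominated (best walk score).
G: not dominated.
H: dominated by A (size 1261≥1175, rent 2435≤3678, walk score 66≥50).
I: not dominated.
J: dominated by A (size 1261≥1005, rent 2435≤2707, walk score 66≥29).
K: not dominated.
L: dominated by A (size 1261≥1123, rent 2435≤2955, walk score 66≥34).
Pareto-optimal: A, B, D, E, F, G, I, K → 8.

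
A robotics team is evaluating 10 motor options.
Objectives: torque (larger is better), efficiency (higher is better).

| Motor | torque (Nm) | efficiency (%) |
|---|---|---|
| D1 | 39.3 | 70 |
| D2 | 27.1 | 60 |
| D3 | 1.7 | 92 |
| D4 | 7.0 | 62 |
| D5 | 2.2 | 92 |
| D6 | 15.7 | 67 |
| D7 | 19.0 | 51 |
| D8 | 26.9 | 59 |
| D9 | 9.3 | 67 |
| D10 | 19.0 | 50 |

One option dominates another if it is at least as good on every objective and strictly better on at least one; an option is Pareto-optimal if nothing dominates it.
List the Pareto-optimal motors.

D1, D5

D1: not dominated (best torque).
D2: dominated by D1 (torque 39.3≥27.1, efficiency 70≥60).
D3: dominated by D5 (torque 2.2≥1.7, efficiency 92≥92).
D4: dominated by D1 (torque 39.3≥7.0, efficiency 70≥62).
D5: not dominated.
D6: dominated by D1 (torque 39.3≥15.7, efficiency 70≥67).
D7: dominated by D1 (torque 39.3≥19.0, efficiency 70≥51).
D8: dominated by D1 (torque 39.3≥26.9, efficiency 70≥59).
D9: dominated by D1 (torque 39.3≥9.3, efficiency 70≥67).
D10: dominated by D1 (torque 39.3≥19.0, efficiency 70≥50).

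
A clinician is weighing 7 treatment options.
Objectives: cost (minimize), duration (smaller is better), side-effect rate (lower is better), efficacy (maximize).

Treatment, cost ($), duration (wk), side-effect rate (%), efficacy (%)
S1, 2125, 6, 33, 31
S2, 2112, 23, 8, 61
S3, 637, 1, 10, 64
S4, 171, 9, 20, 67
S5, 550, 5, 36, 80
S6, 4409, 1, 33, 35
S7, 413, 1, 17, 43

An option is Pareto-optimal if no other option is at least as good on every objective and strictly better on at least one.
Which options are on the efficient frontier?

S2, S3, S4, S5, S7

S1: dominated by S3 (cost 637≤2125, duration 1≤6, side-effect rate 10≤33, efficacy 64≥31).
S2: not dominated (best side-effect rate).
S3: not dominated.
S4: not dominated (best cost).
S5: not dominated (best efficacy).
S6: dominated by S3 (cost 637≤4409, duration 1≤1, side-effect rate 10≤33, efficacy 64≥35).
S7: not dominated.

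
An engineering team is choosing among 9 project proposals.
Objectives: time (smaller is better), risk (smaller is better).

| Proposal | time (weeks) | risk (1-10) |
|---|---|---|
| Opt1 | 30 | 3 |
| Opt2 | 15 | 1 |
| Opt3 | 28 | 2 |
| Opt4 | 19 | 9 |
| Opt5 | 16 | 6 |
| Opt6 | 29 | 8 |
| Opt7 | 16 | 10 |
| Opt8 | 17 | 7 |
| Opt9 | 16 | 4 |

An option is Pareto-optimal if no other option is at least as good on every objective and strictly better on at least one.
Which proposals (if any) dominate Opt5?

Opt2: time 15≤16, risk 1≤6 — dominates Opt5.
Opt9: time 16≤16, risk 4≤6 — dominates Opt5.
Others (Opt1, Opt3, Opt4, Opt6, Opt7, Opt8) are each worse than Opt5 on at least one objective.

Opt2, Opt9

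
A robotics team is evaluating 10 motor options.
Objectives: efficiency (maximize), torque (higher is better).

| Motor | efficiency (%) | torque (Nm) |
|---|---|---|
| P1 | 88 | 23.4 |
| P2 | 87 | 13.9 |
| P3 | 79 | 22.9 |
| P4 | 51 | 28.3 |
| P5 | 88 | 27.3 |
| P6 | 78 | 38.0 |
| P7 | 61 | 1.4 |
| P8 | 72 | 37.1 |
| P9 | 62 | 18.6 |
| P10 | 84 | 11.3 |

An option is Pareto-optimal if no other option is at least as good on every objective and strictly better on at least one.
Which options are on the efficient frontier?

P5, P6

P1: dominated by P5 (efficiency 88≥88, torque 27.3≥23.4).
P2: dominated by P1 (efficiency 88≥87, torque 23.4≥13.9).
P3: dominated by P1 (efficiency 88≥79, torque 23.4≥22.9).
P4: dominated by P6 (efficiency 78≥51, torque 38.0≥28.3).
P5: not dominated.
P6: not dominated (best torque).
P7: dominated by P1 (efficiency 88≥61, torque 23.4≥1.4).
P8: dominated by P6 (efficiency 78≥72, torque 38.0≥37.1).
P9: dominated by P1 (efficiency 88≥62, torque 23.4≥18.6).
P10: dominated by P1 (efficiency 88≥84, torque 23.4≥11.3).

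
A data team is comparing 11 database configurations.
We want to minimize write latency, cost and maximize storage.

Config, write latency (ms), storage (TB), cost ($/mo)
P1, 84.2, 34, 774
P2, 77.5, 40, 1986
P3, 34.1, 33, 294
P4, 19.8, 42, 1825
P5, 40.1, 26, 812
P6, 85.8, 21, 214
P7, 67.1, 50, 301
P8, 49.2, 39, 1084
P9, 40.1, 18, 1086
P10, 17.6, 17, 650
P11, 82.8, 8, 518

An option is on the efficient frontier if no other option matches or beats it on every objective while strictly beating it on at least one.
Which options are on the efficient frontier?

P3, P4, P6, P7, P8, P10

P1: dominated by P7 (write latency 67.1≤84.2, storage 50≥34, cost 301≤774).
P2: dominated by P4 (write latency 19.8≤77.5, storage 42≥40, cost 1825≤1986).
P3: not dominated.
P4: not dominated.
P5: dominated by P3 (write latency 34.1≤40.1, storage 33≥26, cost 294≤812).
P6: not dominated (best cost).
P7: not dominated (best storage).
P8: not dominated.
P9: dominated by P3 (write latency 34.1≤40.1, storage 33≥18, cost 294≤1086).
P10: not dominated (best write latency).
P11: dominated by P3 (write latency 34.1≤82.8, storage 33≥8, cost 294≤518).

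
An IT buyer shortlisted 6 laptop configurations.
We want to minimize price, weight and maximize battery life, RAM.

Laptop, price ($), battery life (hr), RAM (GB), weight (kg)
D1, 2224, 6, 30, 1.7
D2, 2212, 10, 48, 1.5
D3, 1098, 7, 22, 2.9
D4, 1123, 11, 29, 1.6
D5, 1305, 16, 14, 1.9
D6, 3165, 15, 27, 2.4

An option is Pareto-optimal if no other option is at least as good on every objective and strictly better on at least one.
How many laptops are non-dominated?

D1: dominated by D2 (price 2212≤2224, battery life 10≥6, RAM 48≥30, weight 1.5≤1.7).
D2: not dominated (best RAM).
D3: not dominated (best price).
D4: not dominated.
D5: not dominated (best battery life).
D6: not dominated.
Pareto-optimal: D2, D3, D4, D5, D6 → 5.

5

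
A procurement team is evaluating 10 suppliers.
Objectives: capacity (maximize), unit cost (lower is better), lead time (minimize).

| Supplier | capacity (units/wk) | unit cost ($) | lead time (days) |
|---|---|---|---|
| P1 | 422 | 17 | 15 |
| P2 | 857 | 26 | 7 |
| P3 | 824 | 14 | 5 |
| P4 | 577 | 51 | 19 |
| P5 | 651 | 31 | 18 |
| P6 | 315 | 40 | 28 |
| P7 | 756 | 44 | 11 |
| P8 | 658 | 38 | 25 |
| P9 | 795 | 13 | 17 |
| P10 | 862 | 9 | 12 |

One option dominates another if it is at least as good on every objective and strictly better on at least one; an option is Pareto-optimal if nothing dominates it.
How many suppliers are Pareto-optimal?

P1: dominated by P3 (capacity 824≥422, unit cost 14≤17, lead time 5≤15).
P2: not dominated.
P3: not dominated (best lead time).
P4: dominated by P2 (capacity 857≥577, unit cost 26≤51, lead time 7≤19).
P5: dominated by P2 (capacity 857≥651, unit cost 26≤31, lead time 7≤18).
P6: dominated by P1 (capacity 422≥315, unit cost 17≤40, lead time 15≤28).
P7: dominated by P2 (capacity 857≥756, unit cost 26≤44, lead time 7≤11).
P8: dominated by P2 (capacity 857≥658, unit cost 26≤38, lead time 7≤25).
P9: dominated by P10 (capacity 862≥795, unit cost 9≤13, lead time 12≤17).
P10: not dominated (best capacity).
Pareto-optimal: P2, P3, P10 → 3.

3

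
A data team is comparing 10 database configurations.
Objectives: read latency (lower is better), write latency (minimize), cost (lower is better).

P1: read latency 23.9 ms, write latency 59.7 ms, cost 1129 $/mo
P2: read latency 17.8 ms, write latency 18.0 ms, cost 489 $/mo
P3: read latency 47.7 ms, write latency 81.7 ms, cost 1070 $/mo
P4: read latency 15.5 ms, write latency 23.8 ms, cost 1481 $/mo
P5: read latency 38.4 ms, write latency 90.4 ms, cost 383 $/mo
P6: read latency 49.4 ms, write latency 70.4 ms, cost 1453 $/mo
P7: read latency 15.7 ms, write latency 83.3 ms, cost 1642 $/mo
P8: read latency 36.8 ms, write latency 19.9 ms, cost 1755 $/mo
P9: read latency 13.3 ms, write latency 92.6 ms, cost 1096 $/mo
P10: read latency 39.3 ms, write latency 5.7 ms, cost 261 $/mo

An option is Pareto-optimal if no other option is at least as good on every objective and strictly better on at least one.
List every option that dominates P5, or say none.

P1: worse on cost (1129 vs 383).
P2: worse on cost (489 vs 383).
P3: worse on read latency (47.7 vs 38.4).
P4: worse on cost (1481 vs 383).
P6: worse on read latency (49.4 vs 38.4).
P7: worse on cost (1642 vs 383).
P8: worse on cost (1755 vs 383).
P9: worse on write latency (92.6 vs 90.4).
P10: worse on read latency (39.3 vs 38.4).
No option dominates P5.

none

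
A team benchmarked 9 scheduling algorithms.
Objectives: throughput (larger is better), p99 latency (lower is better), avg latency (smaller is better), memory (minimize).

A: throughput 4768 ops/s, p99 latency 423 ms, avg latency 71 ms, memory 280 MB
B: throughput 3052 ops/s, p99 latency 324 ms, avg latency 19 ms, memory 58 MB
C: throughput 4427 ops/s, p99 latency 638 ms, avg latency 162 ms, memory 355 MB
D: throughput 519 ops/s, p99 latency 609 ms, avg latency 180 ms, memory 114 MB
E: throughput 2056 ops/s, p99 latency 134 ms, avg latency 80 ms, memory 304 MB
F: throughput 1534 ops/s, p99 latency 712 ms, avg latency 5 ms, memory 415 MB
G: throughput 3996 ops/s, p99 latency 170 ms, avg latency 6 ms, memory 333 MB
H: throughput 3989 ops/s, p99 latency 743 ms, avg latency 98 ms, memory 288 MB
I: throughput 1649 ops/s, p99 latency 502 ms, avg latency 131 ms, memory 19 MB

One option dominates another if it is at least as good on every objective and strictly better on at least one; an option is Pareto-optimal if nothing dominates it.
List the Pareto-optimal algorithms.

A: not dominated (best throughput).
B: not dominated.
C: dominated by A (throughput 4768≥4427, p99 latency 423≤638, avg latency 71≤162, memory 280≤355).
D: dominated by B (throughput 3052≥519, p99 latency 324≤609, avg latency 19≤180, memory 58≤114).
E: not dominated (best p99 latency).
F: not dominated (best avg latency).
G: not dominated.
H: dominated by A (throughput 4768≥3989, p99 latency 423≤743, avg latency 71≤98, memory 280≤288).
I: not dominated (best memory).

A, B, E, F, G, I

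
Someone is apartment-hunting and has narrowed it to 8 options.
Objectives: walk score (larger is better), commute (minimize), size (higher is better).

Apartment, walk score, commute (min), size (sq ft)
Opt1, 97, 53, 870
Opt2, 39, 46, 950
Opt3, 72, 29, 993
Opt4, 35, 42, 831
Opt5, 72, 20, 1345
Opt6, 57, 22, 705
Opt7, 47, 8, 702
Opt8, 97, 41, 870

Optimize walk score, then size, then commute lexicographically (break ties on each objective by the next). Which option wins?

Opt8

First maximize walk score: best is 97, kept {Opt1, Opt8}.
Then maximize size: best is 870, kept {Opt1, Opt8}.
Then minimize commute: best is 41, kept {Opt8}.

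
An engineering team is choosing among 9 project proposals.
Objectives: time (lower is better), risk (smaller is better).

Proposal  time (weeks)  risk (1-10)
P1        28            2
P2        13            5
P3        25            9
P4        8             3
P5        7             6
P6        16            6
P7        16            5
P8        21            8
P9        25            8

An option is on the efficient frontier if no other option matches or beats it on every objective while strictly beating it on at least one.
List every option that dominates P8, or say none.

P2: time 13≤21, risk 5≤8 — dominates P8.
P4: time 8≤21, risk 3≤8 — dominates P8.
P5: time 7≤21, risk 6≤8 — dominates P8.
P6: time 16≤21, risk 6≤8 — dominates P8.
P7: time 16≤21, risk 5≤8 — dominates P8.
Others (P1, P3, P9) are each worse than P8 on at least one objective.

P2, P4, P5, P6, P7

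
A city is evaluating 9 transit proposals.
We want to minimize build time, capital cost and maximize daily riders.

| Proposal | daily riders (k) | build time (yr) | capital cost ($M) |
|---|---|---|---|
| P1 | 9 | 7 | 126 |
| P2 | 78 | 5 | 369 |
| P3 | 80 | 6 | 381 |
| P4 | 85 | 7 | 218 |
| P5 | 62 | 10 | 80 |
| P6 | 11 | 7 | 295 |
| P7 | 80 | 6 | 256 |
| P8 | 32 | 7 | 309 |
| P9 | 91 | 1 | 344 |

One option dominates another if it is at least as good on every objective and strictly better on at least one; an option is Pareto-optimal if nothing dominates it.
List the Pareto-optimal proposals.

P1: not dominated.
P2: dominated by P9 (daily riders 91≥78, build time 1≤5, capital cost 344≤369).
P3: dominated by P7 (daily riders 80≥80, build time 6≤6, capital cost 256≤381).
P4: not dominated.
P5: not dominated (best capital cost).
P6: dominated by P4 (daily riders 85≥11, build time 7≤7, capital cost 218≤295).
P7: not dominated.
P8: dominated by P4 (daily riders 85≥32, build time 7≤7, capital cost 218≤309).
P9: not dominated (best daily riders).

P1, P4, P5, P7, P9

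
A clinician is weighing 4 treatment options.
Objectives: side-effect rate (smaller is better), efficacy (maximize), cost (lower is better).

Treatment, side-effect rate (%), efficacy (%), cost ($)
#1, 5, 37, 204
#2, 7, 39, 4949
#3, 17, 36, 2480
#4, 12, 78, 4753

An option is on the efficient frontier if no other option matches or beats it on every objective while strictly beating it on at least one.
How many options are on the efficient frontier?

#1: not dominated (best side-effect rate).
#2: not dominated.
#3: dominated by #1 (side-effect rate 5≤17, efficacy 37≥36, cost 204≤2480).
#4: not dominated (best efficacy).
Pareto-optimal: #1, #2, #4 → 3.

3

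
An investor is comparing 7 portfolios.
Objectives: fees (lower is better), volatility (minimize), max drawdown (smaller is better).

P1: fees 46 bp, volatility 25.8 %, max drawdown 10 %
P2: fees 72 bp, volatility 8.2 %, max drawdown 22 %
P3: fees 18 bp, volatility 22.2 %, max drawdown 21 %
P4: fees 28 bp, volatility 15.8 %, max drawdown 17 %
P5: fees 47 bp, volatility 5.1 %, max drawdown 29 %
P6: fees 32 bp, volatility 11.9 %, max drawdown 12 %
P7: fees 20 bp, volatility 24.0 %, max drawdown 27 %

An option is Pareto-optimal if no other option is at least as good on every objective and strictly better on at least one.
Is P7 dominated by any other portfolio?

Yes

P3 vs P7: fees 18≤20, volatility 22.2≤24.0, max drawdown 21≤27 — P3 is at least as good on every objective and strictly better on at least one, so P3 dominates P7.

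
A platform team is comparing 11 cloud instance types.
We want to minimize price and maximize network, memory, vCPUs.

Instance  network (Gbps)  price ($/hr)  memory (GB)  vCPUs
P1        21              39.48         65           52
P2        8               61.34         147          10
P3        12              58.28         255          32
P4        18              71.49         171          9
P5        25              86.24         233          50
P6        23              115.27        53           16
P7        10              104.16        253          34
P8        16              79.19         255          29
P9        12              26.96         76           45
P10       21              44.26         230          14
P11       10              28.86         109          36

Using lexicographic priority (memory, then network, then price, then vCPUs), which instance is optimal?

First maximize memory: best is 255, kept {P3, P8}.
Then maximize network: best is 16, kept {P8}.

P8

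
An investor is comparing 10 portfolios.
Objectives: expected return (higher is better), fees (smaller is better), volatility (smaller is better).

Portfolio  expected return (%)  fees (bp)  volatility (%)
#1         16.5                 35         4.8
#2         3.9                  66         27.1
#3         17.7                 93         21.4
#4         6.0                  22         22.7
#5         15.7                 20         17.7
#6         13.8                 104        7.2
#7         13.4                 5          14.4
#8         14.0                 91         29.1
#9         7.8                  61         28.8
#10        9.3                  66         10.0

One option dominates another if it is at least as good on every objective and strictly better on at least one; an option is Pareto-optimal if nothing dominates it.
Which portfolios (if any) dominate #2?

#1: expected return 16.5≥3.9, fees 35≤66, volatility 4.8≤27.1 — dominates #2.
#4: expected return 6.0≥3.9, fees 22≤66, volatility 22.7≤27.1 — dominates #2.
#5: expected return 15.7≥3.9, fees 20≤66, volatility 17.7≤27.1 — dominates #2.
#7: expected return 13.4≥3.9, fees 5≤66, volatility 14.4≤27.1 — dominates #2.
#10: expected return 9.3≥3.9, fees 66≤66, volatility 10.0≤27.1 — dominates #2.
Others (#3, #6, #8, #9) are each worse than #2 on at least one objective.

#1, #4, #5, #7, #10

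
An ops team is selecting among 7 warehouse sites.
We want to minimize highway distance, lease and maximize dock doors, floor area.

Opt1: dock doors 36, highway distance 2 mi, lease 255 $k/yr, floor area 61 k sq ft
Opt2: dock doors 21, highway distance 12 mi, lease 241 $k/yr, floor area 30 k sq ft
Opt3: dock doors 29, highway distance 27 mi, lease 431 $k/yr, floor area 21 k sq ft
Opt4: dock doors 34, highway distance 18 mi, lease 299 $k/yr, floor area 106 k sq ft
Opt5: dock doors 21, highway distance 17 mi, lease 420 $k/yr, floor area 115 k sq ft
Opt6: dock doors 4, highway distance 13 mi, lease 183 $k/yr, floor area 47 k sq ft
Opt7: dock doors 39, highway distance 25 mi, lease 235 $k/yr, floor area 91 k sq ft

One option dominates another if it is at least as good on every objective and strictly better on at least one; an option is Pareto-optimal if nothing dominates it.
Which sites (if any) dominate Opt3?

Opt1, Opt4, Opt7

Opt1: dock doors 36≥29, highway distance 2≤27, lease 255≤431, floor area 61≥21 — dominates Opt3.
Opt4: dock doors 34≥29, highway distance 18≤27, lease 299≤431, floor area 106≥21 — dominates Opt3.
Opt7: dock doors 39≥29, highway distance 25≤27, lease 235≤431, floor area 91≥21 — dominates Opt3.
Others (Opt2, Opt5, Opt6) are each worse than Opt3 on at least one objective.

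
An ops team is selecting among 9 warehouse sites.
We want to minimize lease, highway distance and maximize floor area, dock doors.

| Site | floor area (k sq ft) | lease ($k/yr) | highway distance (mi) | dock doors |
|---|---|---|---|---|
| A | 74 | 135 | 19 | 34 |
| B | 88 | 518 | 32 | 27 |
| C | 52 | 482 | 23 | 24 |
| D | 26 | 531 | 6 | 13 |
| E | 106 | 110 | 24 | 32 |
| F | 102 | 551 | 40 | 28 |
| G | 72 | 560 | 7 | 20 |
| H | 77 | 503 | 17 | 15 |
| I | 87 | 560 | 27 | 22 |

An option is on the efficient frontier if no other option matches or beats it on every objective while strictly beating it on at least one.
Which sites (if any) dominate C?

A: floor area 74≥52, lease 135≤482, highway distance 19≤23, dock doors 34≥24 — dominates C.
Others (B, D, E, F, G, H, I) are each worse than C on at least one objective.

A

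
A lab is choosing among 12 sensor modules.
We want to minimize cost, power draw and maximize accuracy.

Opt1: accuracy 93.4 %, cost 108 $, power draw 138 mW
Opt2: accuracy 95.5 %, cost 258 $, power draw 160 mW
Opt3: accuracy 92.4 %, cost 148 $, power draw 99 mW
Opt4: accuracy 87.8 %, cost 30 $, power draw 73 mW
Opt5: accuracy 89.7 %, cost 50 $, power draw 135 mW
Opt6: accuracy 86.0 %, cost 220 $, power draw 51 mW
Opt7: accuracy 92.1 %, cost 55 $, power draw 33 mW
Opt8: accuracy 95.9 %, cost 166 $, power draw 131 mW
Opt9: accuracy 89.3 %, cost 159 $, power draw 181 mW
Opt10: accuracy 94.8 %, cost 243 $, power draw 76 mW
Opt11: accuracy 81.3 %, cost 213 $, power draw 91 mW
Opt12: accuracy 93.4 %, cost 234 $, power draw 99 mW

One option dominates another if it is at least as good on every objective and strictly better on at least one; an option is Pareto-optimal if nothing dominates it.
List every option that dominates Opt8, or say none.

none

Opt1: worse on accuracy (93.4 vs 95.9).
Opt2: worse on accuracy (95.5 vs 95.9).
Opt3: worse on accuracy (92.4 vs 95.9).
Opt4: worse on accuracy (87.8 vs 95.9).
Opt5: worse on accuracy (89.7 vs 95.9).
Opt6: worse on accuracy (86.0 vs 95.9).
Opt7: worse on accuracy (92.1 vs 95.9).
Opt9: worse on accuracy (89.3 vs 95.9).
Opt10: worse on accuracy (94.8 vs 95.9).
Opt11: worse on accuracy (81.3 vs 95.9).
Opt12: worse on accuracy (93.4 vs 95.9).
No option dominates Opt8.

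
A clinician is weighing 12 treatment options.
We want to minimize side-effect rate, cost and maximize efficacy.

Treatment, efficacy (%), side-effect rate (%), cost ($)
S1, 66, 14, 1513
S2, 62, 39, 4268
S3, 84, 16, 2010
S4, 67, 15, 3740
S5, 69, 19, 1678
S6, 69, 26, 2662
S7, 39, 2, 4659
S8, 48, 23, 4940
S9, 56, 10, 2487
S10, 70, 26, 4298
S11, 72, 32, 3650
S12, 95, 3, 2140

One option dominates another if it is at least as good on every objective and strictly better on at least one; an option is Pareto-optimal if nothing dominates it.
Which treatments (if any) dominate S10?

S3: efficacy 84≥70, side-effect rate 16≤26, cost 2010≤4298 — dominates S10.
S12: efficacy 95≥70, side-effect rate 3≤26, cost 2140≤4298 — dominates S10.
Others (S1, S2, S4, S5, S6, S7, S8, S9, S11) are each worse than S10 on at least one objective.

S3, S12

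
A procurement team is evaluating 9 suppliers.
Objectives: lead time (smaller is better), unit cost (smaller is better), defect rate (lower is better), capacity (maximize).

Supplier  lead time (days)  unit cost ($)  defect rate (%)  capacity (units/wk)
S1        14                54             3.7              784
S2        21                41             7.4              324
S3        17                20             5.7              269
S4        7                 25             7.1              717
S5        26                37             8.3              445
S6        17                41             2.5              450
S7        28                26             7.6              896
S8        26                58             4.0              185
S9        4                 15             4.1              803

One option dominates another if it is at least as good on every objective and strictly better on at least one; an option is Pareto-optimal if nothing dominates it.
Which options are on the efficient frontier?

S1: not dominated.
S2: dominated by S4 (lead time 7≤21, unit cost 25≤41, defect rate 7.1≤7.4, capacity 717≥324).
S3: dominated by S9 (lead time 4≤17, unit cost 15≤20, defect rate 4.1≤5.7, capacity 803≥269).
S4: dominated by S9 (lead time 4≤7, unit cost 15≤25, defect rate 4.1≤7.1, capacity 803≥717).
S5: dominated by S4 (lead time 7≤26, unit cost 25≤37, defect rate 7.1≤8.3, capacity 717≥445).
S6: not dominated (best defect rate).
S7: not dominated (best capacity).
S8: dominated by S1 (lead time 14≤26, unit cost 54≤58, defect rate 3.7≤4.0, capacity 784≥185).
S9: not dominated (best lead time).

S1, S6, S7, S9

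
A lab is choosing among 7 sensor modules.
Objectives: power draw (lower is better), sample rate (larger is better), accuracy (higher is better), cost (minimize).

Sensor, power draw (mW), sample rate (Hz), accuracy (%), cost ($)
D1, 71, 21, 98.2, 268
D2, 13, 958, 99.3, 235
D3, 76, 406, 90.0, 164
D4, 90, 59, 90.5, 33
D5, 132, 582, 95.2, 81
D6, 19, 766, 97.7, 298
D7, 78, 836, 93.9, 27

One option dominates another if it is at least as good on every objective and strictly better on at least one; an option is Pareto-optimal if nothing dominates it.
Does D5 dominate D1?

No

D5 vs D1: D5 is worse on power draw (132 vs 71), so it does not dominate D1.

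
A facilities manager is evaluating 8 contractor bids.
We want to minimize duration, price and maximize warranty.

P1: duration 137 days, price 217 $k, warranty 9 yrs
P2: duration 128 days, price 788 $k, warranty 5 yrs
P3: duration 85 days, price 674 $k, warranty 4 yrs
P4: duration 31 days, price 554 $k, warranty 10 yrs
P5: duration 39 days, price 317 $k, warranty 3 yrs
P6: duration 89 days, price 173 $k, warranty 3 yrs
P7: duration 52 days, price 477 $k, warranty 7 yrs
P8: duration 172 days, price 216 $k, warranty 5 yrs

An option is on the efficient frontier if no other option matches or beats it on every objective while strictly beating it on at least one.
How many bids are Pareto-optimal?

6

P1: not dominated.
P2: dominated by P4 (duration 31≤128, price 554≤788, warranty 10≥5).
P3: dominated by P4 (duration 31≤85, price 554≤674, warranty 10≥4).
P4: not dominated (best duration).
P5: not dominated.
P6: not dominated (best price).
P7: not dominated.
P8: not dominated.
Pareto-optimal: P1, P4, P5, P6, P7, P8 → 6.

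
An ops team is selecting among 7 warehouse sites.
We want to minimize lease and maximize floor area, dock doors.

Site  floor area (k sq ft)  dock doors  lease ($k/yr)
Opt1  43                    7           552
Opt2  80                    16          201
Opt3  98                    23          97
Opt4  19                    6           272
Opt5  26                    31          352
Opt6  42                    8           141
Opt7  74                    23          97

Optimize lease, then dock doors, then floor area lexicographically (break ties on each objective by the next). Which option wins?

First minimize lease: best is 97, kept {Opt3, Opt7}.
Then maximize dock doors: best is 23, kept {Opt3, Opt7}.
Then maximize floor area: best is 98, kept {Opt3}.

Opt3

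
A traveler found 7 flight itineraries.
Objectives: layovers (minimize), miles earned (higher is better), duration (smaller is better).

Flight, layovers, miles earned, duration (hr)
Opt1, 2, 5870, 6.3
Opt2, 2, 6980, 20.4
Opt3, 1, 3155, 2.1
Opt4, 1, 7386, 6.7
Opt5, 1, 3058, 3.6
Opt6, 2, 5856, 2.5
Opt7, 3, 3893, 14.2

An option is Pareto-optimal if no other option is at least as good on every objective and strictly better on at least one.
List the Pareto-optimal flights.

Opt1: not dominated.
Opt2: dominated by Opt4 (layovers 1≤2, miles earned 7386≥6980, duration 6.7≤20.4).
Opt3: not dominated (best duration).
Opt4: not dominated (best miles earned).
Opt5: dominated by Opt3 (layovers 1≤1, miles earned 3155≥3058, duration 2.1≤3.6).
Opt6: not dominated.
Opt7: dominated by Opt1 (layovers 2≤3, miles earned 5870≥3893, duration 6.3≤14.2).

Opt1, Opt3, Opt4, Opt6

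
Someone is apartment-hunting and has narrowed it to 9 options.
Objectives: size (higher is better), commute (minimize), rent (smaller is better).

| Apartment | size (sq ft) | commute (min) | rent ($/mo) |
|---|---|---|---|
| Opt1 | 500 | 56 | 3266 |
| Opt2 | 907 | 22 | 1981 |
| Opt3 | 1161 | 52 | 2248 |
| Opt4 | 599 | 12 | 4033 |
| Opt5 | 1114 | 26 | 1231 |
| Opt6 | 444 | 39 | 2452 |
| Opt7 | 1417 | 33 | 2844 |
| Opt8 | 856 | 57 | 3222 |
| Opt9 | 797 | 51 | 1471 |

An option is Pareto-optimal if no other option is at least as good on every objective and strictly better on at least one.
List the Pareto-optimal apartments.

Opt2, Opt3, Opt4, Opt5, Opt7

Opt1: dominated by Opt2 (size 907≥500, commute 22≤56, rent 1981≤3266).
Opt2: not dominated.
Opt3: not dominated.
Opt4: not dominated (best commute).
Opt5: not dominated (best rent).
Opt6: dominated by Opt2 (size 907≥444, commute 22≤39, rent 1981≤2452).
Opt7: not dominated (best size).
Opt8: dominated by Opt2 (size 907≥856, commute 22≤57, rent 1981≤3222).
Opt9: dominated by Opt5 (size 1114≥797, commute 26≤51, rent 1231≤1471).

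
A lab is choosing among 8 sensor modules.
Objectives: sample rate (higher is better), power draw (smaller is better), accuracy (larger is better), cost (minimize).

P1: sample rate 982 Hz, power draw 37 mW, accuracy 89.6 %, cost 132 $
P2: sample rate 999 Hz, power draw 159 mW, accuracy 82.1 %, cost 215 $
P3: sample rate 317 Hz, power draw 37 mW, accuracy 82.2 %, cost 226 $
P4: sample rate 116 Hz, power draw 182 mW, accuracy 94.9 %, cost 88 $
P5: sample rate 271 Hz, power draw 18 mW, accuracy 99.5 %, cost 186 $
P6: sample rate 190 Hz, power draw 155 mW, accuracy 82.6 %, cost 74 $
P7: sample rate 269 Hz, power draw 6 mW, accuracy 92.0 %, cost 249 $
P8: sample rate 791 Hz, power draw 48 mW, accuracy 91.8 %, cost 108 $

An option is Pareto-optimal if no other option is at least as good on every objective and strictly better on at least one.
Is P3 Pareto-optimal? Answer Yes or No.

P1 vs P3: sample rate 982≥317, power draw 37≤37, accuracy 89.6≥82.2, cost 132≤226 — P1 is at least as good on every objective and strictly better on at least one, so P1 dominates P3.

No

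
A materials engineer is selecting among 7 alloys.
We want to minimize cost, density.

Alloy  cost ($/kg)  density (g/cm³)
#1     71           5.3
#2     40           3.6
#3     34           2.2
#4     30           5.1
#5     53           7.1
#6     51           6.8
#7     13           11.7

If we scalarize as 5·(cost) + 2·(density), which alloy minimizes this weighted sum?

#1: 5·71 + 2·5.3 = 365.6
#2: 5·40 + 2·3.6 = 207.2
#3: 5·34 + 2·2.2 = 174.4
#4: 5·30 + 2·5.1 = 160.2
#5: 5·53 + 2·7.1 = 279.2
#6: 5·51 + 2·6.8 = 268.6
#7: 5·13 + 2·11.7 = 88.4
Lowest: #7 at 88.4.

#7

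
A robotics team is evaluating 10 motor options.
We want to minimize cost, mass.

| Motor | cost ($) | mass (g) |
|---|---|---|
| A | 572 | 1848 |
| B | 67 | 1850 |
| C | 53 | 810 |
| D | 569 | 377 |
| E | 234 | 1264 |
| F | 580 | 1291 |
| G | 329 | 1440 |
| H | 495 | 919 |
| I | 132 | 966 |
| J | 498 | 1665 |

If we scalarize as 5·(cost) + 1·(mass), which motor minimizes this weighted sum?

A: 5·572 + 1·1848 = 4708
B: 5·67 + 1·1850 = 2185
C: 5·53 + 1·810 = 1075
D: 5·569 + 1·377 = 3222
E: 5·234 + 1·1264 = 2434
F: 5·580 + 1·1291 = 4191
G: 5·329 + 1·1440 = 3085
H: 5·495 + 1·919 = 3394
I: 5·132 + 1·966 = 1626
J: 5·498 + 1·1665 = 4155
Lowest: C at 1075.

C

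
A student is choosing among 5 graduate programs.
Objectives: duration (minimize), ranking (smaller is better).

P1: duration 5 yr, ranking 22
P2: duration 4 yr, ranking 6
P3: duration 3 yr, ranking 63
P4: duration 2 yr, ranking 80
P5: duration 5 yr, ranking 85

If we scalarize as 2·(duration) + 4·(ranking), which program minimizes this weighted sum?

P1: 2·5 + 4·22 = 98
P2: 2·4 + 4·6 = 32
P3: 2·3 + 4·63 = 258
P4: 2·2 + 4·80 = 324
P5: 2·5 + 4·85 = 350
Lowest: P2 at 32.

P2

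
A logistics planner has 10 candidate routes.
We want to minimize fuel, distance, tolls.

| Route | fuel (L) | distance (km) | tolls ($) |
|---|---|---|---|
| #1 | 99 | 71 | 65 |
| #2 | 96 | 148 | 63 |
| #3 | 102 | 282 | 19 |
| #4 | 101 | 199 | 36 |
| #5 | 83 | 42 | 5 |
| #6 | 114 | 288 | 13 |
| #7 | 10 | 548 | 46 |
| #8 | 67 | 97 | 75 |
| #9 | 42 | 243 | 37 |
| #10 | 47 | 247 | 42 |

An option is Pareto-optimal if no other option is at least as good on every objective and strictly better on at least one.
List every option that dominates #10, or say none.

#9: fuel 42≤47, distance 243≤247, tolls 37≤42 — dominates #10.
Others (#1, #2, #3, #4, #5, #6, #7, #8) are each worse than #10 on at least one objective.

#9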